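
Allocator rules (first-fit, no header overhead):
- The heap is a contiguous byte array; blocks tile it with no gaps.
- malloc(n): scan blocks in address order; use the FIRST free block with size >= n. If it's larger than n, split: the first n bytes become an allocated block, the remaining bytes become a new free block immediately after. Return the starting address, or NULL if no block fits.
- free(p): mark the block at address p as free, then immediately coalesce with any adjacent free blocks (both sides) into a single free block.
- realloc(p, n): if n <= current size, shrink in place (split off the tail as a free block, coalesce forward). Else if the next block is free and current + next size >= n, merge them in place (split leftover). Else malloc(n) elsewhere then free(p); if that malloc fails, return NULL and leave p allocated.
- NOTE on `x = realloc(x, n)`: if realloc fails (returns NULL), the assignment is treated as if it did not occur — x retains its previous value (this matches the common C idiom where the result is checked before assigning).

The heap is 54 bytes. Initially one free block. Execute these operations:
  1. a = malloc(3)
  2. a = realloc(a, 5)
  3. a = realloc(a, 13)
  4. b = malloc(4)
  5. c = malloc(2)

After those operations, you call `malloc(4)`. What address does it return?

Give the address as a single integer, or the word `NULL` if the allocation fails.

Answer: 19

Derivation:
Op 1: a = malloc(3) -> a = 0; heap: [0-2 ALLOC][3-53 FREE]
Op 2: a = realloc(a, 5) -> a = 0; heap: [0-4 ALLOC][5-53 FREE]
Op 3: a = realloc(a, 13) -> a = 0; heap: [0-12 ALLOC][13-53 FREE]
Op 4: b = malloc(4) -> b = 13; heap: [0-12 ALLOC][13-16 ALLOC][17-53 FREE]
Op 5: c = malloc(2) -> c = 17; heap: [0-12 ALLOC][13-16 ALLOC][17-18 ALLOC][19-53 FREE]
malloc(4): first-fit scan over [0-12 ALLOC][13-16 ALLOC][17-18 ALLOC][19-53 FREE] -> 19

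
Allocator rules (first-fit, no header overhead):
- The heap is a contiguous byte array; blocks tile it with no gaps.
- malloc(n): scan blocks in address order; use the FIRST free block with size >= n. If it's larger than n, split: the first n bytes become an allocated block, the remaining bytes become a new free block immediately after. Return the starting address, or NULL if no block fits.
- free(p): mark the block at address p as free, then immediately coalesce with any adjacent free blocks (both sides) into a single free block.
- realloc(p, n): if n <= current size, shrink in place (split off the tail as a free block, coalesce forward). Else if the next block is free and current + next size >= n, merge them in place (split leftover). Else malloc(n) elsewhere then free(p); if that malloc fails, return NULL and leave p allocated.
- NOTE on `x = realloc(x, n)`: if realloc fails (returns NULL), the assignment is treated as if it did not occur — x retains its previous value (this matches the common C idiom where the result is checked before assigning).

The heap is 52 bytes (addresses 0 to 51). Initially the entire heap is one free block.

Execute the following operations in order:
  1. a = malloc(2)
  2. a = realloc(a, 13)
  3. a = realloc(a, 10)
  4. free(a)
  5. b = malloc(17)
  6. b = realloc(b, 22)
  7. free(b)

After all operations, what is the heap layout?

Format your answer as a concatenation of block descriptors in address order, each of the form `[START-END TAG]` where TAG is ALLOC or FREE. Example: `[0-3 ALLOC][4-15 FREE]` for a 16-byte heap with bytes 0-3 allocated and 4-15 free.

Op 1: a = malloc(2) -> a = 0; heap: [0-1 ALLOC][2-51 FREE]
Op 2: a = realloc(a, 13) -> a = 0; heap: [0-12 ALLOC][13-51 FREE]
Op 3: a = realloc(a, 10) -> a = 0; heap: [0-9 ALLOC][10-51 FREE]
Op 4: free(a) -> (freed a); heap: [0-51 FREE]
Op 5: b = malloc(17) -> b = 0; heap: [0-16 ALLOC][17-51 FREE]
Op 6: b = realloc(b, 22) -> b = 0; heap: [0-21 ALLOC][22-51 FREE]
Op 7: free(b) -> (freed b); heap: [0-51 FREE]

Answer: [0-51 FREE]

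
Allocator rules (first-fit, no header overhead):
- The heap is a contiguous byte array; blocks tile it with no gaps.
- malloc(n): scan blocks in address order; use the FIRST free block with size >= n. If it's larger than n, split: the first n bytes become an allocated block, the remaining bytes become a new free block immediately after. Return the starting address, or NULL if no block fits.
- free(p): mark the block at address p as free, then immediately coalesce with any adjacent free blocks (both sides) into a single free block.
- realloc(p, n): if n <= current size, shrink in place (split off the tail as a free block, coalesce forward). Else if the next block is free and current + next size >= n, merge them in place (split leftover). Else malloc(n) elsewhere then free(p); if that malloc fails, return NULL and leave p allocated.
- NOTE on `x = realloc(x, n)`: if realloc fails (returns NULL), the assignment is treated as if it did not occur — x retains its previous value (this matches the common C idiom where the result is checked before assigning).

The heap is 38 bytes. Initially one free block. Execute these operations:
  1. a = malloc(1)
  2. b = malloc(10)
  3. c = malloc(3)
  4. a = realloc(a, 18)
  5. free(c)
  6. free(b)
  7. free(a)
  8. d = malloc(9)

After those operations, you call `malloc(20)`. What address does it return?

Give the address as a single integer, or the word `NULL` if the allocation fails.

Op 1: a = malloc(1) -> a = 0; heap: [0-0 ALLOC][1-37 FREE]
Op 2: b = malloc(10) -> b = 1; heap: [0-0 ALLOC][1-10 ALLOC][11-37 FREE]
Op 3: c = malloc(3) -> c = 11; heap: [0-0 ALLOC][1-10 ALLOC][11-13 ALLOC][14-37 FREE]
Op 4: a = realloc(a, 18) -> a = 14; heap: [0-0 FREE][1-10 ALLOC][11-13 ALLOC][14-31 ALLOC][32-37 FREE]
Op 5: free(c) -> (freed c); heap: [0-0 FREE][1-10 ALLOC][11-13 FREE][14-31 ALLOC][32-37 FREE]
Op 6: free(b) -> (freed b); heap: [0-13 FREE][14-31 ALLOC][32-37 FREE]
Op 7: free(a) -> (freed a); heap: [0-37 FREE]
Op 8: d = malloc(9) -> d = 0; heap: [0-8 ALLOC][9-37 FREE]
malloc(20): first-fit scan over [0-8 ALLOC][9-37 FREE] -> 9

Answer: 9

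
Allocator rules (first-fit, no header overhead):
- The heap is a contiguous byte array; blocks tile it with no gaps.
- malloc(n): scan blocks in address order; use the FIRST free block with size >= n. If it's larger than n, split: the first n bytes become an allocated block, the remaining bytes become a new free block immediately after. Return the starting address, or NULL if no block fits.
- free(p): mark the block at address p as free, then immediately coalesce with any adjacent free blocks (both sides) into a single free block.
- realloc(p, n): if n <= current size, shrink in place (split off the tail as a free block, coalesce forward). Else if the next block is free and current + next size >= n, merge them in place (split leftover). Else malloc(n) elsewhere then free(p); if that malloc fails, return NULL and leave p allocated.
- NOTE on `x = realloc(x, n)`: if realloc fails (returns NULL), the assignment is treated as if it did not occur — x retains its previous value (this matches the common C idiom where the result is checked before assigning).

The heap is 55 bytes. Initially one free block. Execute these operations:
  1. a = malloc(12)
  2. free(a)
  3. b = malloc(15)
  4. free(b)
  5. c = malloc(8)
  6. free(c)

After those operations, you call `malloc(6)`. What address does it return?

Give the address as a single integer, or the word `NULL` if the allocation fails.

Op 1: a = malloc(12) -> a = 0; heap: [0-11 ALLOC][12-54 FREE]
Op 2: free(a) -> (freed a); heap: [0-54 FREE]
Op 3: b = malloc(15) -> b = 0; heap: [0-14 ALLOC][15-54 FREE]
Op 4: free(b) -> (freed b); heap: [0-54 FREE]
Op 5: c = malloc(8) -> c = 0; heap: [0-7 ALLOC][8-54 FREE]
Op 6: free(c) -> (freed c); heap: [0-54 FREE]
malloc(6): first-fit scan over [0-54 FREE] -> 0

Answer: 0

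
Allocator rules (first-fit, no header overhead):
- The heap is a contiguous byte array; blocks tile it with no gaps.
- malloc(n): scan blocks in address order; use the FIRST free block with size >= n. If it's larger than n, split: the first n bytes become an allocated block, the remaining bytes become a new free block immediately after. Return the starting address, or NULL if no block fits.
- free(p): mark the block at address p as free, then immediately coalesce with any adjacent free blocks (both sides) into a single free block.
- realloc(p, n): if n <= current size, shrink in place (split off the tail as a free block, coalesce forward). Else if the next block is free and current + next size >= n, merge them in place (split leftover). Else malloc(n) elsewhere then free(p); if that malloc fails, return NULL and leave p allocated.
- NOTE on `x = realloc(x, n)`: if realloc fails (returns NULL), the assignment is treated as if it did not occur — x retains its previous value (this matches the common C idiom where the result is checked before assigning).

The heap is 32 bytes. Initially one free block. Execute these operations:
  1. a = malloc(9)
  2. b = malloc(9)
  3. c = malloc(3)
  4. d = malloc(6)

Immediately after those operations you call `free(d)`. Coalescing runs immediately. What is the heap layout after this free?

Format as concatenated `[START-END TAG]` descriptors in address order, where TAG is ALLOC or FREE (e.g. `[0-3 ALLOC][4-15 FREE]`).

Op 1: a = malloc(9) -> a = 0; heap: [0-8 ALLOC][9-31 FREE]
Op 2: b = malloc(9) -> b = 9; heap: [0-8 ALLOC][9-17 ALLOC][18-31 FREE]
Op 3: c = malloc(3) -> c = 18; heap: [0-8 ALLOC][9-17 ALLOC][18-20 ALLOC][21-31 FREE]
Op 4: d = malloc(6) -> d = 21; heap: [0-8 ALLOC][9-17 ALLOC][18-20 ALLOC][21-26 ALLOC][27-31 FREE]
free(d): d = 21 -> block [21-26 ALLOC]; mark free, coalesce with adjacent free neighbors -> [0-8 ALLOC][9-17 ALLOC][18-20 ALLOC][21-31 FREE]

Answer: [0-8 ALLOC][9-17 ALLOC][18-20 ALLOC][21-31 FREE]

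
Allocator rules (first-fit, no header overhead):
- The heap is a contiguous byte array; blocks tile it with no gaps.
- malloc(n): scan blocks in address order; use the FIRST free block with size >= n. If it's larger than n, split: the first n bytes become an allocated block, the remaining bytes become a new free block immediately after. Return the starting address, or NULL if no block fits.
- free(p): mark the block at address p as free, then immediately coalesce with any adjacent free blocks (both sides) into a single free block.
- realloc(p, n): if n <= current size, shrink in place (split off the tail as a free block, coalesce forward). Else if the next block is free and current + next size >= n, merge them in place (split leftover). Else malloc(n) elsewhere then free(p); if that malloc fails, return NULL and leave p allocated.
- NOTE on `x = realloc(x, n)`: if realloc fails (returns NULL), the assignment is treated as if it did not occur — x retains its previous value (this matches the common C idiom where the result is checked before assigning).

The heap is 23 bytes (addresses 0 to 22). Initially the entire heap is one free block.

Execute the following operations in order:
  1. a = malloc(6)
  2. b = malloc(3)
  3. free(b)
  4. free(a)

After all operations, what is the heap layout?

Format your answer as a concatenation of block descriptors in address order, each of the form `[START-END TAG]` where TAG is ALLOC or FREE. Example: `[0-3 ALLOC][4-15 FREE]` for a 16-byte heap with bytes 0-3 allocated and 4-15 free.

Answer: [0-22 FREE]

Derivation:
Op 1: a = malloc(6) -> a = 0; heap: [0-5 ALLOC][6-22 FREE]
Op 2: b = malloc(3) -> b = 6; heap: [0-5 ALLOC][6-8 ALLOC][9-22 FREE]
Op 3: free(b) -> (freed b); heap: [0-5 ALLOC][6-22 FREE]
Op 4: free(a) -> (freed a); heap: [0-22 FREE]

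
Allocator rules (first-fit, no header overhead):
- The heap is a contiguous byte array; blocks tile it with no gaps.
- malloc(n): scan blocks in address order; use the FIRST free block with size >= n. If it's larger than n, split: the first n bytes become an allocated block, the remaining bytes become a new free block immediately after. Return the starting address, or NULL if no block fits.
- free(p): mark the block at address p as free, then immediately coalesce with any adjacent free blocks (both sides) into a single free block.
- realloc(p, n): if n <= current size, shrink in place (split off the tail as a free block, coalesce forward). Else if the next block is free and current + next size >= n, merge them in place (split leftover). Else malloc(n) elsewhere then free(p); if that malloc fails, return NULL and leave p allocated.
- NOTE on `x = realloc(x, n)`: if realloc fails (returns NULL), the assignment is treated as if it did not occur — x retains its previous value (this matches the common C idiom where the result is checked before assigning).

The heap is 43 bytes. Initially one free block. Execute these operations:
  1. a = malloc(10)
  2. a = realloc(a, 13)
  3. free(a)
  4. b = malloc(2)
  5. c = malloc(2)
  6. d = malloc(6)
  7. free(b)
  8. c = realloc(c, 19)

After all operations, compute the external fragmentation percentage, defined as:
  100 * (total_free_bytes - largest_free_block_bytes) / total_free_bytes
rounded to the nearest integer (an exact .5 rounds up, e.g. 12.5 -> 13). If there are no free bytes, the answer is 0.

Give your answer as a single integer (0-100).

Answer: 22

Derivation:
Op 1: a = malloc(10) -> a = 0; heap: [0-9 ALLOC][10-42 FREE]
Op 2: a = realloc(a, 13) -> a = 0; heap: [0-12 ALLOC][13-42 FREE]
Op 3: free(a) -> (freed a); heap: [0-42 FREE]
Op 4: b = malloc(2) -> b = 0; heap: [0-1 ALLOC][2-42 FREE]
Op 5: c = malloc(2) -> c = 2; heap: [0-1 ALLOC][2-3 ALLOC][4-42 FREE]
Op 6: d = malloc(6) -> d = 4; heap: [0-1 ALLOC][2-3 ALLOC][4-9 ALLOC][10-42 FREE]
Op 7: free(b) -> (freed b); heap: [0-1 FREE][2-3 ALLOC][4-9 ALLOC][10-42 FREE]
Op 8: c = realloc(c, 19) -> c = 10; heap: [0-3 FREE][4-9 ALLOC][10-28 ALLOC][29-42 FREE]
Free blocks: [4 14] total_free=18 largest=14 -> 100*(18-14)/18 = 400/18 ≈ 22.222 -> rounds to 22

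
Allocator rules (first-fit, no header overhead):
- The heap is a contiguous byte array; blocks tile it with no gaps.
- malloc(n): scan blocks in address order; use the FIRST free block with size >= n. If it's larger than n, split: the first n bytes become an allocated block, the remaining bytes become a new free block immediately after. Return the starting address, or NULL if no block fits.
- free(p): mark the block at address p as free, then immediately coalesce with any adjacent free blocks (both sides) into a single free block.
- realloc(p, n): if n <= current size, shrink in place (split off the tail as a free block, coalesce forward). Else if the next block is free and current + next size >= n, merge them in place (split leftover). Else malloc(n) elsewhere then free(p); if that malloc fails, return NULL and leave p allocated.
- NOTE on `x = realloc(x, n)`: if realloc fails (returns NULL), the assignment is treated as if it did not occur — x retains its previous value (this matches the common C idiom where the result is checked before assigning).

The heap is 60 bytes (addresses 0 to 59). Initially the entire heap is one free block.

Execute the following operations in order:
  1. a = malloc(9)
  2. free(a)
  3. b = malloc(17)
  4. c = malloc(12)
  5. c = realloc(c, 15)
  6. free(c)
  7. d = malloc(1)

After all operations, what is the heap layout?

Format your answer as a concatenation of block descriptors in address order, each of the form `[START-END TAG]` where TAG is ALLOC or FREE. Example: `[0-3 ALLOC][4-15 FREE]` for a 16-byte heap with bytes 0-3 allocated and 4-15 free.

Op 1: a = malloc(9) -> a = 0; heap: [0-8 ALLOC][9-59 FREE]
Op 2: free(a) -> (freed a); heap: [0-59 FREE]
Op 3: b = malloc(17) -> b = 0; heap: [0-16 ALLOC][17-59 FREE]
Op 4: c = malloc(12) -> c = 17; heap: [0-16 ALLOC][17-28 ALLOC][29-59 FREE]
Op 5: c = realloc(c, 15) -> c = 17; heap: [0-16 ALLOC][17-31 ALLOC][32-59 FREE]
Op 6: free(c) -> (freed c); heap: [0-16 ALLOC][17-59 FREE]
Op 7: d = malloc(1) -> d = 17; heap: [0-16 ALLOC][17-17 ALLOC][18-59 FREE]

Answer: [0-16 ALLOC][17-17 ALLOC][18-59 FREE]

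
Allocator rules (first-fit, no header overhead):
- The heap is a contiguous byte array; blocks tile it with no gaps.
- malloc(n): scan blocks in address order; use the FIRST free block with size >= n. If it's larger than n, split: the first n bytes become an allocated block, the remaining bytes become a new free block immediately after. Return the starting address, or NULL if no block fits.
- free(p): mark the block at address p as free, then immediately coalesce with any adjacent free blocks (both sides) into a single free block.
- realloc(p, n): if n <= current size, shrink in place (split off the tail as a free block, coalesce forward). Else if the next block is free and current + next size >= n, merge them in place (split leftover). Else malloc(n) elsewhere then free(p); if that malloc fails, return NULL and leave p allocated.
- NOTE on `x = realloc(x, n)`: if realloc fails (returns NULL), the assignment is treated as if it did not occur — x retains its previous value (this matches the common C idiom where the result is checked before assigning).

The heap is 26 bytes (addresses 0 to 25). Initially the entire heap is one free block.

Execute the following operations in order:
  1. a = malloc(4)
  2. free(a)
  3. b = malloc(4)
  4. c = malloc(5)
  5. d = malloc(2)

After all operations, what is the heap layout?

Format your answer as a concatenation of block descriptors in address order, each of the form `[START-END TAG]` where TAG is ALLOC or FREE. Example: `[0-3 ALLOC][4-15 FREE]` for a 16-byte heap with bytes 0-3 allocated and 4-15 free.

Op 1: a = malloc(4) -> a = 0; heap: [0-3 ALLOC][4-25 FREE]
Op 2: free(a) -> (freed a); heap: [0-25 FREE]
Op 3: b = malloc(4) -> b = 0; heap: [0-3 ALLOC][4-25 FREE]
Op 4: c = malloc(5) -> c = 4; heap: [0-3 ALLOC][4-8 ALLOC][9-25 FREE]
Op 5: d = malloc(2) -> d = 9; heap: [0-3 ALLOC][4-8 ALLOC][9-10 ALLOC][11-25 FREE]

Answer: [0-3 ALLOC][4-8 ALLOC][9-10 ALLOC][11-25 FREE]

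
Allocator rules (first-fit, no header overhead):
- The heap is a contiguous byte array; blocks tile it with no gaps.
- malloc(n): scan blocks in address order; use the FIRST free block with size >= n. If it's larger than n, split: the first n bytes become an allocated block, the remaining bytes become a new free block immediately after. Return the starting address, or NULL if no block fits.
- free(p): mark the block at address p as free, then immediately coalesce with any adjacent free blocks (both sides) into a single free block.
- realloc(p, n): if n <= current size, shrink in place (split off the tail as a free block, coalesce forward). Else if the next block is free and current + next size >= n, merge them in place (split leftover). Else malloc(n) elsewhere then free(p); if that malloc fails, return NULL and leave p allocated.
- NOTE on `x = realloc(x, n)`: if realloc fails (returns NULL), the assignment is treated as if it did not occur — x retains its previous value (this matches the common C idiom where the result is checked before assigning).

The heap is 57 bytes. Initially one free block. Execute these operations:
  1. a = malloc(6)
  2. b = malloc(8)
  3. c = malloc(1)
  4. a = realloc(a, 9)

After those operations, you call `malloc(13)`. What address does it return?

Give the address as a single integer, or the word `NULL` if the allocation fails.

Op 1: a = malloc(6) -> a = 0; heap: [0-5 ALLOC][6-56 FREE]
Op 2: b = malloc(8) -> b = 6; heap: [0-5 ALLOC][6-13 ALLOC][14-56 FREE]
Op 3: c = malloc(1) -> c = 14; heap: [0-5 ALLOC][6-13 ALLOC][14-14 ALLOC][15-56 FREE]
Op 4: a = realloc(a, 9) -> a = 15; heap: [0-5 FREE][6-13 ALLOC][14-14 ALLOC][15-23 ALLOC][24-56 FREE]
malloc(13): first-fit scan over [0-5 FREE][6-13 ALLOC][14-14 ALLOC][15-23 ALLOC][24-56 FREE] -> 24

Answer: 24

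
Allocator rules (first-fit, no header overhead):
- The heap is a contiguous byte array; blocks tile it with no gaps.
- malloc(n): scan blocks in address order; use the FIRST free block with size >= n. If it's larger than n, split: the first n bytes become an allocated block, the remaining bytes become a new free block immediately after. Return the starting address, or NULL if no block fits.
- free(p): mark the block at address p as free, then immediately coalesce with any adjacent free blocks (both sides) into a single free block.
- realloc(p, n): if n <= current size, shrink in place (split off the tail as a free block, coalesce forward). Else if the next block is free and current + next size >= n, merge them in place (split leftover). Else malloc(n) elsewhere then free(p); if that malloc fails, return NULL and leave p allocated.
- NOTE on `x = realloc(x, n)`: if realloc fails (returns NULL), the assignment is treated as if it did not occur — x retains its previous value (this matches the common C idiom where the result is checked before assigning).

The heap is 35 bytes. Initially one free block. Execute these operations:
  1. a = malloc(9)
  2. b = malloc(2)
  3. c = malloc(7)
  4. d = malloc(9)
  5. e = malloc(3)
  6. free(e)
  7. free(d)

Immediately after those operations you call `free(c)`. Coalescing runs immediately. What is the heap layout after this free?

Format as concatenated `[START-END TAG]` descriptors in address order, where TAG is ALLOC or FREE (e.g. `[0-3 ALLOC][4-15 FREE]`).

Answer: [0-8 ALLOC][9-10 ALLOC][11-34 FREE]

Derivation:
Op 1: a = malloc(9) -> a = 0; heap: [0-8 ALLOC][9-34 FREE]
Op 2: b = malloc(2) -> b = 9; heap: [0-8 ALLOC][9-10 ALLOC][11-34 FREE]
Op 3: c = malloc(7) -> c = 11; heap: [0-8 ALLOC][9-10 ALLOC][11-17 ALLOC][18-34 FREE]
Op 4: d = malloc(9) -> d = 18; heap: [0-8 ALLOC][9-10 ALLOC][11-17 ALLOC][18-26 ALLOC][27-34 FREE]
Op 5: e = malloc(3) -> e = 27; heap: [0-8 ALLOC][9-10 ALLOC][11-17 ALLOC][18-26 ALLOC][27-29 ALLOC][30-34 FREE]
Op 6: free(e) -> (freed e); heap: [0-8 ALLOC][9-10 ALLOC][11-17 ALLOC][18-26 ALLOC][27-34 FREE]
Op 7: free(d) -> (freed d); heap: [0-8 ALLOC][9-10 ALLOC][11-17 ALLOC][18-34 FREE]
free(c): c = 11 -> block [11-17 ALLOC]; mark free, coalesce with adjacent free neighbors -> [0-8 ALLOC][9-10 ALLOC][11-34 FREE]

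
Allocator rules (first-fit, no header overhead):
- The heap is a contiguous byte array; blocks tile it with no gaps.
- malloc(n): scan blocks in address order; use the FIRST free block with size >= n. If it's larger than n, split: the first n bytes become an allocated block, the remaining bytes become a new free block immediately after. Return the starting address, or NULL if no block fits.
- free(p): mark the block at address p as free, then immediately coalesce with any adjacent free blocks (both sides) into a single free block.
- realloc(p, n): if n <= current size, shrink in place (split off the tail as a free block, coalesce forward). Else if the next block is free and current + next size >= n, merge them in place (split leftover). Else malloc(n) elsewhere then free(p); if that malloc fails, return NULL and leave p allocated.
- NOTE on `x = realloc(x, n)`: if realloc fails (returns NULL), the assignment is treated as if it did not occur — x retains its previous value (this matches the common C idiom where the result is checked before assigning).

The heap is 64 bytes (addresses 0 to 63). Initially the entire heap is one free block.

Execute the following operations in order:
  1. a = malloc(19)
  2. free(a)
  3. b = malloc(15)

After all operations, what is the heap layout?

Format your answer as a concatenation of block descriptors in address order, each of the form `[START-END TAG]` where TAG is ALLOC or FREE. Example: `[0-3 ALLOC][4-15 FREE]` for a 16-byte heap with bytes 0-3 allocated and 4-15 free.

Op 1: a = malloc(19) -> a = 0; heap: [0-18 ALLOC][19-63 FREE]
Op 2: free(a) -> (freed a); heap: [0-63 FREE]
Op 3: b = malloc(15) -> b = 0; heap: [0-14 ALLOC][15-63 FREE]

Answer: [0-14 ALLOC][15-63 FREE]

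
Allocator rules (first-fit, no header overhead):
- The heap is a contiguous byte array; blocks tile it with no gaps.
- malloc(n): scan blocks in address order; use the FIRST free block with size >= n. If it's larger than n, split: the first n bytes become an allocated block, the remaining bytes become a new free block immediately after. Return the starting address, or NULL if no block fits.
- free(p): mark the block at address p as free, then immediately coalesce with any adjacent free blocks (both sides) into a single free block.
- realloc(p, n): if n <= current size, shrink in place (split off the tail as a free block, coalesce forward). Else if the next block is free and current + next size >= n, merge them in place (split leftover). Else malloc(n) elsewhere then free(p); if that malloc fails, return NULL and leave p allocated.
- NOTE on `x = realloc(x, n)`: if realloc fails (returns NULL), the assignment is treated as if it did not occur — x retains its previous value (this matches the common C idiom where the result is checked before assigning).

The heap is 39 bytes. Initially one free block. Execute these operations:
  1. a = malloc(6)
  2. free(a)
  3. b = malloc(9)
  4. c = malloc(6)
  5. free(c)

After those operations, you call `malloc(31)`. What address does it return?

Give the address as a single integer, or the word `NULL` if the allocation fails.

Answer: NULL

Derivation:
Op 1: a = malloc(6) -> a = 0; heap: [0-5 ALLOC][6-38 FREE]
Op 2: free(a) -> (freed a); heap: [0-38 FREE]
Op 3: b = malloc(9) -> b = 0; heap: [0-8 ALLOC][9-38 FREE]
Op 4: c = malloc(6) -> c = 9; heap: [0-8 ALLOC][9-14 ALLOC][15-38 FREE]
Op 5: free(c) -> (freed c); heap: [0-8 ALLOC][9-38 FREE]
malloc(31): first-fit scan over [0-8 ALLOC][9-38 FREE] -> NULL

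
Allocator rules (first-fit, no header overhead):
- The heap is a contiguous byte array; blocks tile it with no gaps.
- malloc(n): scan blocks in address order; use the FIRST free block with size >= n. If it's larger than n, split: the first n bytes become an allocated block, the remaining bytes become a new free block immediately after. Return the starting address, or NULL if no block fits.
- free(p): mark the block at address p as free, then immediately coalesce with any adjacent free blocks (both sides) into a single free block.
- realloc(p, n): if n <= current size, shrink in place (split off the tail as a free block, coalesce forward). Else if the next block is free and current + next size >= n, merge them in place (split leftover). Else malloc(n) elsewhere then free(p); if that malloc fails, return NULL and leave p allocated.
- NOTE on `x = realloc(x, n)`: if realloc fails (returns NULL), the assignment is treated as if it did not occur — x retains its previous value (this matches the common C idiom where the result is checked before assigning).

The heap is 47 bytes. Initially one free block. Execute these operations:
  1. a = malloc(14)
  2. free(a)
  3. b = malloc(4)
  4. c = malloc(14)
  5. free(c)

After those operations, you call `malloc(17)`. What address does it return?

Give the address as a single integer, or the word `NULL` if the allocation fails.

Answer: 4

Derivation:
Op 1: a = malloc(14) -> a = 0; heap: [0-13 ALLOC][14-46 FREE]
Op 2: free(a) -> (freed a); heap: [0-46 FREE]
Op 3: b = malloc(4) -> b = 0; heap: [0-3 ALLOC][4-46 FREE]
Op 4: c = malloc(14) -> c = 4; heap: [0-3 ALLOC][4-17 ALLOC][18-46 FREE]
Op 5: free(c) -> (freed c); heap: [0-3 ALLOC][4-46 FREE]
malloc(17): first-fit scan over [0-3 ALLOC][4-46 FREE] -> 4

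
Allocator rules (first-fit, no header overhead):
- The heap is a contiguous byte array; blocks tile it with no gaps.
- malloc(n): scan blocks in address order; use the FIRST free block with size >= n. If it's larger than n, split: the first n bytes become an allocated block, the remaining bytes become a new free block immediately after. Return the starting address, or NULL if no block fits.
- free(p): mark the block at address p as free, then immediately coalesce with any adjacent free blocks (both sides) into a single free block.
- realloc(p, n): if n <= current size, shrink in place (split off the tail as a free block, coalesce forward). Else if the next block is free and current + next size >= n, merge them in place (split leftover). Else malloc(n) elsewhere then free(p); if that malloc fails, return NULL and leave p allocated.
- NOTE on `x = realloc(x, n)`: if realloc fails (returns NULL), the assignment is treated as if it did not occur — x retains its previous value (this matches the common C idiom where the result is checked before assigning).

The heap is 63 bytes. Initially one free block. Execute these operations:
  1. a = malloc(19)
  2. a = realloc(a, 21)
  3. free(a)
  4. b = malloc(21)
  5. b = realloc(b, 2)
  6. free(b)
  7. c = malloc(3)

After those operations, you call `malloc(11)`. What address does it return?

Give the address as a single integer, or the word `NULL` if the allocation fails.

Op 1: a = malloc(19) -> a = 0; heap: [0-18 ALLOC][19-62 FREE]
Op 2: a = realloc(a, 21) -> a = 0; heap: [0-20 ALLOC][21-62 FREE]
Op 3: free(a) -> (freed a); heap: [0-62 FREE]
Op 4: b = malloc(21) -> b = 0; heap: [0-20 ALLOC][21-62 FREE]
Op 5: b = realloc(b, 2) -> b = 0; heap: [0-1 ALLOC][2-62 FREE]
Op 6: free(b) -> (freed b); heap: [0-62 FREE]
Op 7: c = malloc(3) -> c = 0; heap: [0-2 ALLOC][3-62 FREE]
malloc(11): first-fit scan over [0-2 ALLOC][3-62 FREE] -> 3

Answer: 3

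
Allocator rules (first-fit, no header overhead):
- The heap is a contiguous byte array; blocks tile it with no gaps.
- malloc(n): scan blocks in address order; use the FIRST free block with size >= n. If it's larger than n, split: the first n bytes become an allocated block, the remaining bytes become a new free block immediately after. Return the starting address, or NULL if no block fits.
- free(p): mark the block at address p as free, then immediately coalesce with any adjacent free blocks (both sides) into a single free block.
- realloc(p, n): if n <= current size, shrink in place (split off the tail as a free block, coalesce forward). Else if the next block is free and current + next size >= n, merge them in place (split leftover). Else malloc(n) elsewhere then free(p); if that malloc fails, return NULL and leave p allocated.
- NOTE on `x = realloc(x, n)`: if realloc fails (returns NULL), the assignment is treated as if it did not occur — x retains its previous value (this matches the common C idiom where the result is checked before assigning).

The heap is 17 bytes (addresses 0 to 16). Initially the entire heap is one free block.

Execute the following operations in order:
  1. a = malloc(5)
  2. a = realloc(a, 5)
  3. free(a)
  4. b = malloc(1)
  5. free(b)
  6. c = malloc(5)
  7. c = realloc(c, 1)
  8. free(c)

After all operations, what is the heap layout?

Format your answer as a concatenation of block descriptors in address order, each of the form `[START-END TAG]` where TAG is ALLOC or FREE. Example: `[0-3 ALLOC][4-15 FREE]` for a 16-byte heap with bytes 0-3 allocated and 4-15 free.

Answer: [0-16 FREE]

Derivation:
Op 1: a = malloc(5) -> a = 0; heap: [0-4 ALLOC][5-16 FREE]
Op 2: a = realloc(a, 5) -> a = 0; heap: [0-4 ALLOC][5-16 FREE]
Op 3: free(a) -> (freed a); heap: [0-16 FREE]
Op 4: b = malloc(1) -> b = 0; heap: [0-0 ALLOC][1-16 FREE]
Op 5: free(b) -> (freed b); heap: [0-16 FREE]
Op 6: c = malloc(5) -> c = 0; heap: [0-4 ALLOC][5-16 FREE]
Op 7: c = realloc(c, 1) -> c = 0; heap: [0-0 ALLOC][1-16 FREE]
Op 8: free(c) -> (freed c); heap: [0-16 FREE]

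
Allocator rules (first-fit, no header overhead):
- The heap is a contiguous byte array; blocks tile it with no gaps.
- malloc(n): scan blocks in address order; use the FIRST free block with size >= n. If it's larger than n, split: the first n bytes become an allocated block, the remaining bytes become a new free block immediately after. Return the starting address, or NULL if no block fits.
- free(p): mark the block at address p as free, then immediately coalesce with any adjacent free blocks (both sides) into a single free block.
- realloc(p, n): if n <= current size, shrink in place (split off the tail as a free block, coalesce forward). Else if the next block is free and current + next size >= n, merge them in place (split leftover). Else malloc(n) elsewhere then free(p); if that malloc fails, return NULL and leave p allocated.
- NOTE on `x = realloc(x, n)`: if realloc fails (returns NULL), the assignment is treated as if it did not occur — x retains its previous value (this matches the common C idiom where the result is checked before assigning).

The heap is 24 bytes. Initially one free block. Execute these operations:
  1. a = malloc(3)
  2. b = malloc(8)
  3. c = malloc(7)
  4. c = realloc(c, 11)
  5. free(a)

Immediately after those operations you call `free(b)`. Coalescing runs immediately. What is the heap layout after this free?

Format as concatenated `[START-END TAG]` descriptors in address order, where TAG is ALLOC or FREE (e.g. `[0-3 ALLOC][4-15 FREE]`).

Op 1: a = malloc(3) -> a = 0; heap: [0-2 ALLOC][3-23 FREE]
Op 2: b = malloc(8) -> b = 3; heap: [0-2 ALLOC][3-10 ALLOC][11-23 FREE]
Op 3: c = malloc(7) -> c = 11; heap: [0-2 ALLOC][3-10 ALLOC][11-17 ALLOC][18-23 FREE]
Op 4: c = realloc(c, 11) -> c = 11; heap: [0-2 ALLOC][3-10 ALLOC][11-21 ALLOC][22-23 FREE]
Op 5: free(a) -> (freed a); heap: [0-2 FREE][3-10 ALLOC][11-21 ALLOC][22-23 FREE]
free(b): b = 3 -> block [3-10 ALLOC]; mark free, coalesce with adjacent free neighbors -> [0-10 FREE][11-21 ALLOC][22-23 FREE]

Answer: [0-10 FREE][11-21 ALLOC][22-23 FREE]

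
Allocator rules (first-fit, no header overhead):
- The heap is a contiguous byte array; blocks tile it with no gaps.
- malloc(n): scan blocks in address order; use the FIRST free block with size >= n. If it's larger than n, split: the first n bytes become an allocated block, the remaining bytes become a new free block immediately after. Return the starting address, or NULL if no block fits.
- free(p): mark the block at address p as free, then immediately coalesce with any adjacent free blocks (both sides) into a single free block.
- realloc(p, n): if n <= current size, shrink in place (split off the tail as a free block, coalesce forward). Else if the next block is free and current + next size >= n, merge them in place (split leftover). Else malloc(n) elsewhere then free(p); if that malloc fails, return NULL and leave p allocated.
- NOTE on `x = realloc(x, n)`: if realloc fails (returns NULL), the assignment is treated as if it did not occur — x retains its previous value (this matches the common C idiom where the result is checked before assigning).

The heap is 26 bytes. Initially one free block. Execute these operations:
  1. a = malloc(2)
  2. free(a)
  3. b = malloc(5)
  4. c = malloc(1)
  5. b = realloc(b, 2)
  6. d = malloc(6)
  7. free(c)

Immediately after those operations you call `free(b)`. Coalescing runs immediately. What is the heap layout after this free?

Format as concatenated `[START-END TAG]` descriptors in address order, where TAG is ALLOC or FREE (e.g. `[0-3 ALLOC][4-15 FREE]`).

Answer: [0-5 FREE][6-11 ALLOC][12-25 FREE]

Derivation:
Op 1: a = malloc(2) -> a = 0; heap: [0-1 ALLOC][2-25 FREE]
Op 2: free(a) -> (freed a); heap: [0-25 FREE]
Op 3: b = malloc(5) -> b = 0; heap: [0-4 ALLOC][5-25 FREE]
Op 4: c = malloc(1) -> c = 5; heap: [0-4 ALLOC][5-5 ALLOC][6-25 FREE]
Op 5: b = realloc(b, 2) -> b = 0; heap: [0-1 ALLOC][2-4 FREE][5-5 ALLOC][6-25 FREE]
Op 6: d = malloc(6) -> d = 6; heap: [0-1 ALLOC][2-4 FREE][5-5 ALLOC][6-11 ALLOC][12-25 FREE]
Op 7: free(c) -> (freed c); heap: [0-1 ALLOC][2-5 FREE][6-11 ALLOC][12-25 FREE]
free(b): b = 0 -> block [0-1 ALLOC]; mark free, coalesce with adjacent free neighbors -> [0-5 FREE][6-11 ALLOC][12-25 FREE]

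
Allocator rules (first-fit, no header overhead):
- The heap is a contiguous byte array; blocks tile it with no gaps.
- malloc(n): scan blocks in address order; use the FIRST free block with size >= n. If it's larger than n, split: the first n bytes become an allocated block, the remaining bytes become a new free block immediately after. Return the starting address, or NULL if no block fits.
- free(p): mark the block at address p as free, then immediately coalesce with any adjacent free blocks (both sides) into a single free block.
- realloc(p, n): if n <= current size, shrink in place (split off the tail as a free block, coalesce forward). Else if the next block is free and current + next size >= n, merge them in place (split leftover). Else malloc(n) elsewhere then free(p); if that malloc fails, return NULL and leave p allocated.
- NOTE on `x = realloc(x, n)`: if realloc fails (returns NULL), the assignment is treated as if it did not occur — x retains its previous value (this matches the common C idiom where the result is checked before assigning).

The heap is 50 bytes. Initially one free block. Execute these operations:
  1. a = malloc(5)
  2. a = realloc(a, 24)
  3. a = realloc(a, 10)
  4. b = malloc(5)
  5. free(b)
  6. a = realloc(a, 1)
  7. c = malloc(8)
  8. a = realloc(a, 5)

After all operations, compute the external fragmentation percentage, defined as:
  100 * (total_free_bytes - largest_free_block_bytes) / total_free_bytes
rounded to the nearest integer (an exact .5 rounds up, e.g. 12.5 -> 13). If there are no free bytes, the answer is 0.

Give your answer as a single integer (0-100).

Answer: 3

Derivation:
Op 1: a = malloc(5) -> a = 0; heap: [0-4 ALLOC][5-49 FREE]
Op 2: a = realloc(a, 24) -> a = 0; heap: [0-23 ALLOC][24-49 FREE]
Op 3: a = realloc(a, 10) -> a = 0; heap: [0-9 ALLOC][10-49 FREE]
Op 4: b = malloc(5) -> b = 10; heap: [0-9 ALLOC][10-14 ALLOC][15-49 FREE]
Op 5: free(b) -> (freed b); heap: [0-9 ALLOC][10-49 FREE]
Op 6: a = realloc(a, 1) -> a = 0; heap: [0-0 ALLOC][1-49 FREE]
Op 7: c = malloc(8) -> c = 1; heap: [0-0 ALLOC][1-8 ALLOC][9-49 FREE]
Op 8: a = realloc(a, 5) -> a = 9; heap: [0-0 FREE][1-8 ALLOC][9-13 ALLOC][14-49 FREE]
Free blocks: [1 36] total_free=37 largest=36 -> 100*(37-36)/37 = 100/37 ≈ 2.703 -> rounds to 3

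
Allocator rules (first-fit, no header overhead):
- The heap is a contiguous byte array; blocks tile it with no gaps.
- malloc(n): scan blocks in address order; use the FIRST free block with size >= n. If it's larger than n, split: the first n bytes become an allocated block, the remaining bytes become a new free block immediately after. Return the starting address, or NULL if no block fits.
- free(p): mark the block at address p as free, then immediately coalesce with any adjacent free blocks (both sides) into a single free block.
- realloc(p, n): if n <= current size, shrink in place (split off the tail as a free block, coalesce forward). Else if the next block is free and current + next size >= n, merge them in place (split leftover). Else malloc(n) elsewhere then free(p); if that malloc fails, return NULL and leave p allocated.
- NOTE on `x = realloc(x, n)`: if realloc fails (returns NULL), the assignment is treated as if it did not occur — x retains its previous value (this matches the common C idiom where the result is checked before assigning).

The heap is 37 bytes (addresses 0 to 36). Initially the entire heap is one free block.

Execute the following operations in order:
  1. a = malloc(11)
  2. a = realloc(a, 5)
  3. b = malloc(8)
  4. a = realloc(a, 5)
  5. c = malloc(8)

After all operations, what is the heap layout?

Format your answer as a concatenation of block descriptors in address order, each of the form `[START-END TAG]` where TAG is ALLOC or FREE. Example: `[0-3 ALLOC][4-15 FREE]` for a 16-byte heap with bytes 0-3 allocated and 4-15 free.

Answer: [0-4 ALLOC][5-12 ALLOC][13-20 ALLOC][21-36 FREE]

Derivation:
Op 1: a = malloc(11) -> a = 0; heap: [0-10 ALLOC][11-36 FREE]
Op 2: a = realloc(a, 5) -> a = 0; heap: [0-4 ALLOC][5-36 FREE]
Op 3: b = malloc(8) -> b = 5; heap: [0-4 ALLOC][5-12 ALLOC][13-36 FREE]
Op 4: a = realloc(a, 5) -> a = 0; heap: [0-4 ALLOC][5-12 ALLOC][13-36 FREE]
Op 5: c = malloc(8) -> c = 13; heap: [0-4 ALLOC][5-12 ALLOC][13-20 ALLOC][21-36 FREE]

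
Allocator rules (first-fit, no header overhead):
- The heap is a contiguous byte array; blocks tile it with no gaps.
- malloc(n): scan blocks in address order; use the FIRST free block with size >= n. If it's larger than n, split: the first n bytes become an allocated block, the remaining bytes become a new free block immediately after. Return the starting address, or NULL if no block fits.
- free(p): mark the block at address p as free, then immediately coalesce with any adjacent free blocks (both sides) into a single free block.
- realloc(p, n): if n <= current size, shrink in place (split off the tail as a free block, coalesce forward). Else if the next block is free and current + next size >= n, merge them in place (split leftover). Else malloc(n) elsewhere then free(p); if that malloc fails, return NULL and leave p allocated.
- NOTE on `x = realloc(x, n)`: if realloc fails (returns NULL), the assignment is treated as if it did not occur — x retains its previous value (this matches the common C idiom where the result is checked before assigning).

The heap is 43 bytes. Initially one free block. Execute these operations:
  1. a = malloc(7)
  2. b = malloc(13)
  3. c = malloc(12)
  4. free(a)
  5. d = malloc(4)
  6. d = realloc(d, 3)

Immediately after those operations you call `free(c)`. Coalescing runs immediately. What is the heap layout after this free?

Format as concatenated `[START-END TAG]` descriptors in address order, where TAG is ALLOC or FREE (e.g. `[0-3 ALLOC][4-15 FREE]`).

Op 1: a = malloc(7) -> a = 0; heap: [0-6 ALLOC][7-42 FREE]
Op 2: b = malloc(13) -> b = 7; heap: [0-6 ALLOC][7-19 ALLOC][20-42 FREE]
Op 3: c = malloc(12) -> c = 20; heap: [0-6 ALLOC][7-19 ALLOC][20-31 ALLOC][32-42 FREE]
Op 4: free(a) -> (freed a); heap: [0-6 FREE][7-19 ALLOC][20-31 ALLOC][32-42 FREE]
Op 5: d = malloc(4) -> d = 0; heap: [0-3 ALLOC][4-6 FREE][7-19 ALLOC][20-31 ALLOC][32-42 FREE]
Op 6: d = realloc(d, 3) -> d = 0; heap: [0-2 ALLOC][3-6 FREE][7-19 ALLOC][20-31 ALLOC][32-42 FREE]
free(c): c = 20 -> block [20-31 ALLOC]; mark free, coalesce with adjacent free neighbors -> [0-2 ALLOC][3-6 FREE][7-19 ALLOC][20-42 FREE]

Answer: [0-2 ALLOC][3-6 FREE][7-19 ALLOC][20-42 FREE]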